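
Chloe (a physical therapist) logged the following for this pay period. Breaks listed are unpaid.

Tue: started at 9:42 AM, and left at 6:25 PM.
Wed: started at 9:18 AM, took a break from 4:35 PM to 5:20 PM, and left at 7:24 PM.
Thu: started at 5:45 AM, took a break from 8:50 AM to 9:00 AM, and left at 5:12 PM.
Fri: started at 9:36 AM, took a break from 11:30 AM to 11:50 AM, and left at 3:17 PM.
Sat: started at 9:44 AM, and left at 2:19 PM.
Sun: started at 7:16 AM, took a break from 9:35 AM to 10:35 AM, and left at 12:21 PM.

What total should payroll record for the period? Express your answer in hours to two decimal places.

Tue: 9:42 AM–6:25 PM = 8 h 43 min
Wed: 9:18 AM–7:24 PM = 10 h 6 min; less 45 min break → 9 h 21 min
Thu: 5:45 AM–5:12 PM = 11 h 27 min; less 10 min break → 11 h 17 min
Fri: 9:36 AM–3:17 PM = 5 h 41 min; less 20 min break → 5 h 21 min
Sat: 9:44 AM–2:19 PM = 4 h 35 min
Sun: 7:16 AM–12:21 PM = 5 h 5 min; less 60 min break → 4 h 5 min
Total: 8 h 43 min + 9 h 21 min + 11 h 17 min + 5 h 21 min + 4 h 35 min + 4 h 5 min = 43 h 22 min.

43.37 hours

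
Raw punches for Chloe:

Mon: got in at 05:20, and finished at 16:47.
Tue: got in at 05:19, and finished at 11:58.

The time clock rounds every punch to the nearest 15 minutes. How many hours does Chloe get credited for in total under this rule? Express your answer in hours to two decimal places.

Mon: in 05:20→05:15, out 16:47→16:45; 11 h 30 min
Tue: in 05:19→05:15, out 11:58→12:00; 6 h 45 min
Total credited: 18 h 15 min.

18.25 hours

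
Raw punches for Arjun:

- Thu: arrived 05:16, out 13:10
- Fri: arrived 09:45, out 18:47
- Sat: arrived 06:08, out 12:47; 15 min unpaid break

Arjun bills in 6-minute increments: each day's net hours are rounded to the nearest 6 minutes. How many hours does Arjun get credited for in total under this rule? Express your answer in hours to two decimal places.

23.30 hours

Thu: 05:16–13:10 = 7 h 54 min → rounds to 7 h 54 min
Fri: 09:45–18:47 = 9 h 2 min → rounds to 9 h 0 min
Sat: 06:08–12:47 = 6 h 39 min − 15 min = 6 h 24 min → rounds to 6 h 24 min
Total credited: 23 h 18 min.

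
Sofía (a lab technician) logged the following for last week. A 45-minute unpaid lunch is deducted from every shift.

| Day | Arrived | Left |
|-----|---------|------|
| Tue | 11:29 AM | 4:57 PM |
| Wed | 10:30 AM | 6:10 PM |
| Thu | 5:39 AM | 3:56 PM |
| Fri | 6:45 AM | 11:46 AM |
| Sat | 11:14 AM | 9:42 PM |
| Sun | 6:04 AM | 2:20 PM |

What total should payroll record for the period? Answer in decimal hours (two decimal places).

42.67 hours

Tue: 11:29 AM–4:57 PM = 5 h 28 min; less 45 min break → 4 h 43 min
Wed: 10:30 AM–6:10 PM = 7 h 40 min; less 45 min break → 6 h 55 min
Thu: 5:39 AM–3:56 PM = 10 h 17 min; less 45 min break → 9 h 32 min
Fri: 6:45 AM–11:46 AM = 5 h 1 min; less 45 min break → 4 h 16 min
Sat: 11:14 AM–9:42 PM = 10 h 28 min; less 45 min break → 9 h 43 min
Sun: 6:04 AM–2:20 PM = 8 h 16 min; less 45 min break → 7 h 31 min
Total: 4 h 43 min + 6 h 55 min + 9 h 32 min + 4 h 16 min + 9 h 43 min + 7 h 31 min = 42 h 40 min.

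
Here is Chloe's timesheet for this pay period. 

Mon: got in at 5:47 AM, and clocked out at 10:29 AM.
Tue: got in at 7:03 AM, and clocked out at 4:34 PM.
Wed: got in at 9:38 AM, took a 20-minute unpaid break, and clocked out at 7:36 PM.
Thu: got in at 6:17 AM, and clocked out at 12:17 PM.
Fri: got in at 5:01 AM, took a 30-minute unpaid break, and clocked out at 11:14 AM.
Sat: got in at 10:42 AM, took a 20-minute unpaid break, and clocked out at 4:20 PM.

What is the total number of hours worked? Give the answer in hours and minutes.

Mon: 5:47 AM–10:29 AM = 4 h 42 min
Tue: 7:03 AM–4:34 PM = 9 h 31 min
Wed: 9:38 AM–7:36 PM = 9 h 58 min; less 20 min break → 9 h 38 min
Thu: 6:17 AM–12:17 PM = 6 h 0 min
Fri: 5:01 AM–11:14 AM = 6 h 13 min; less 30 min break → 5 h 43 min
Sat: 10:42 AM–4:20 PM = 5 h 38 min; less 20 min break → 5 h 18 min
Total: 4 h 42 min + 9 h 31 min + 9 h 38 min + 6 h 0 min + 5 h 43 min + 5 h 18 min = 40 h 52 min.

40 h 52 min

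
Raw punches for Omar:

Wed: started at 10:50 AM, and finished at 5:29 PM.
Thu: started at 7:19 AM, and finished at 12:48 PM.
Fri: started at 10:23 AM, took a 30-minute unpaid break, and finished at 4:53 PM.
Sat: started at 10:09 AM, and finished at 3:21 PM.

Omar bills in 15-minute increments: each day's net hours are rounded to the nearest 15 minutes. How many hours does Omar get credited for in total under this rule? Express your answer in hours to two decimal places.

23.50 hours

Wed: 10:50 AM–5:29 PM = 6 h 39 min → rounds to 6 h 45 min
Thu: 7:19 AM–12:48 PM = 5 h 29 min → rounds to 5 h 30 min
Fri: 10:23 AM–4:53 PM = 6 h 30 min − 30 min = 6 h 0 min → rounds to 6 h 0 min
Sat: 10:09 AM–3:21 PM = 5 h 12 min → rounds to 5 h 15 min
Total credited: 23 h 30 min.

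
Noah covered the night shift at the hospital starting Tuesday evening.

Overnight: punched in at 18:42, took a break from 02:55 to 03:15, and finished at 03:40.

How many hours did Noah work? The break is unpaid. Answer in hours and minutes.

Overnight: 18:42 → midnight = 5 h 18 min; midnight → 03:40 = 3 h 40 min; span 8 h 58 min; less 20 min break → 8 h 38 min

8 h 38 min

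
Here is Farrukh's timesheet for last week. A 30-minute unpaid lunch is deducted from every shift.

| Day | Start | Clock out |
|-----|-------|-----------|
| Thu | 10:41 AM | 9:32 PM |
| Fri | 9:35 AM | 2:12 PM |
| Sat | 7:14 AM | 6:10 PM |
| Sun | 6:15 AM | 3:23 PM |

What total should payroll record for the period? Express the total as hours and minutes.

Thu: 10:41 AM–9:32 PM = 10 h 51 min; less 30 min break → 10 h 21 min
Fri: 9:35 AM–2:12 PM = 4 h 37 min; less 30 min break → 4 h 7 min
Sat: 7:14 AM–6:10 PM = 10 h 56 min; less 30 min break → 10 h 26 min
Sun: 6:15 AM–3:23 PM = 9 h 8 min; less 30 min break → 8 h 38 min
Total: 10 h 21 min + 4 h 7 min + 10 h 26 min + 8 h 38 min = 33 h 32 min.

33 h 32 min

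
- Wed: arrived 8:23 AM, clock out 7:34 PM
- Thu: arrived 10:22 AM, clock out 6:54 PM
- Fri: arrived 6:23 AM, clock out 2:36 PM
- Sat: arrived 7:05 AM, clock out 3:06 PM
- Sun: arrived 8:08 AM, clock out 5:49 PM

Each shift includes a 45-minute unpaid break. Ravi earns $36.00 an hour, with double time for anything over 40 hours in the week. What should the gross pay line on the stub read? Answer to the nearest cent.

Wed: 8:23 AM–7:34 PM = 11 h 11 min; less 45 min break → 10 h 26 min
Thu: 10:22 AM–6:54 PM = 8 h 32 min; less 45 min break → 7 h 47 min
Fri: 6:23 AM–2:36 PM = 8 h 13 min; less 45 min break → 7 h 28 min
Sat: 7:05 AM–3:06 PM = 8 h 1 min; less 45 min break → 7 h 16 min
Sun: 8:08 AM–5:49 PM = 9 h 41 min; less 45 min break → 8 h 56 min
Total worked: 41 h 53 min = 2513 min.
Regular 40 h 0 min = 2400 min at $36.00/h; overtime 1 h 53 min = 113 min at $72.00/h.
Pay = (2400 × $36.00 + 113 × $72.00) ÷ 60 = $1575.60.

$1575.60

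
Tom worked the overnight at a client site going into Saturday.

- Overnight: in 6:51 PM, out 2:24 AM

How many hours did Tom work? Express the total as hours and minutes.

7 h 33 min

Overnight: 6:51 PM → midnight = 5 h 9 min; midnight → 2:24 AM = 2 h 24 min; span 7 h 33 min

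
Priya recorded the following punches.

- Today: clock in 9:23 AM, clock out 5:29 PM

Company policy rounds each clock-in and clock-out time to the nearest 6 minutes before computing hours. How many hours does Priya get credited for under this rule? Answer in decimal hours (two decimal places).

Today: in 9:23 AM→9:24 AM, out 5:29 PM→5:30 PM; 8 h 6 min

8.10 hours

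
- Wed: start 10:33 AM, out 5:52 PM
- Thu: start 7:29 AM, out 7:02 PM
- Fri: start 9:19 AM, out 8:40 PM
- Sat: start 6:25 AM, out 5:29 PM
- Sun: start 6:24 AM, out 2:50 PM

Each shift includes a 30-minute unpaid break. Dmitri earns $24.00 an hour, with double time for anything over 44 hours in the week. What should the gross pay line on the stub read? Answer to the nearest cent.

Wed: 10:33 AM–5:52 PM = 7 h 19 min; less 30 min break → 6 h 49 min
Thu: 7:29 AM–7:02 PM = 11 h 33 min; less 30 min break → 11 h 3 min
Fri: 9:19 AM–8:40 PM = 11 h 21 min; less 30 min break → 10 h 51 min
Sat: 6:25 AM–5:29 PM = 11 h 4 min; less 30 min break → 10 h 34 min
Sun: 6:24 AM–2:50 PM = 8 h 26 min; less 30 min break → 7 h 56 min
Total worked: 47 h 13 min = 2833 min.
Regular 44 h 0 min = 2640 min at $24.00/h; overtime 3 h 13 min = 193 min at $48.00/h.
Pay = (2640 × $24.00 + 193 × $48.00) ÷ 60 = $1210.40.

$1210.40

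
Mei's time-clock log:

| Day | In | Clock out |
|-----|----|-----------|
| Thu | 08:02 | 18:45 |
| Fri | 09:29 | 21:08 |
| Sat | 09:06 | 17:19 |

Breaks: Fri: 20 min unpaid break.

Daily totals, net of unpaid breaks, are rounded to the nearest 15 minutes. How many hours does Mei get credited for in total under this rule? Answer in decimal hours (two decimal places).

30.25 hours

Thu: 08:02–18:45 = 10 h 43 min → rounds to 10 h 45 min
Fri: 09:29–21:08 = 11 h 39 min − 20 min = 11 h 19 min → rounds to 11 h 15 min
Sat: 09:06–17:19 = 8 h 13 min → rounds to 8 h 15 min
Total credited: 30 h 15 min.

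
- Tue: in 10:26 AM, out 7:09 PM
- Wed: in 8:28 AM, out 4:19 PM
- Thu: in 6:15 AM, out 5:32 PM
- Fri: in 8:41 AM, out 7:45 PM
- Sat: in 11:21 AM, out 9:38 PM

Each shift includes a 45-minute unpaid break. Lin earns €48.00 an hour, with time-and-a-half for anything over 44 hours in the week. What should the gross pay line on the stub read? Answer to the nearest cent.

Tue: 10:26 AM–7:09 PM = 8 h 43 min; less 45 min break → 7 h 58 min
Wed: 8:28 AM–4:19 PM = 7 h 51 min; less 45 min break → 7 h 6 min
Thu: 6:15 AM–5:32 PM = 11 h 17 min; less 45 min break → 10 h 32 min
Fri: 8:41 AM–7:45 PM = 11 h 4 min; less 45 min break → 10 h 19 min
Sat: 11:21 AM–9:38 PM = 10 h 17 min; less 45 min break → 9 h 32 min
Total worked: 45 h 27 min = 2727 min.
Regular 44 h 0 min = 2640 min at €48.00/h; overtime 1 h 27 min = 87 min at €72.00/h.
Pay = (2640 × €48.00 + 87 × €72.00) ÷ 60 = €2216.40.

€2216.40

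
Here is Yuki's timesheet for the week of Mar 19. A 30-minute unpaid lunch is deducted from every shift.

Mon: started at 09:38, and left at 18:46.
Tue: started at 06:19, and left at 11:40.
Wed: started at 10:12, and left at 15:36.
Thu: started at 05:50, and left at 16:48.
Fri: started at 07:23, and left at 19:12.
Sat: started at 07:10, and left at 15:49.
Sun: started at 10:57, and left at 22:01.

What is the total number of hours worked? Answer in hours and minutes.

Mon: 09:38–18:46 = 9 h 8 min; less 30 min break → 8 h 38 min
Tue: 06:19–11:40 = 5 h 21 min; less 30 min break → 4 h 51 min
Wed: 10:12–15:36 = 5 h 24 min; less 30 min break → 4 h 54 min
Thu: 05:50–16:48 = 10 h 58 min; less 30 min break → 10 h 28 min
Fri: 07:23–19:12 = 11 h 49 min; less 30 min break → 11 h 19 min
Sat: 07:10–15:49 = 8 h 39 min; less 30 min break → 8 h 9 min
Sun: 10:57–22:01 = 11 h 4 min; less 30 min break → 10 h 34 min
Total: 8 h 38 min + 4 h 51 min + 4 h 54 min + 10 h 28 min + 11 h 19 min + 8 h 9 min + 10 h 34 min = 58 h 53 min.

58 h 53 min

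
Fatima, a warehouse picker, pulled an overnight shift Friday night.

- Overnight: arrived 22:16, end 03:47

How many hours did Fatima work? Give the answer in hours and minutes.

5 h 31 min

Overnight: 22:16 → midnight = 1 h 44 min; midnight → 03:47 = 3 h 47 min; span 5 h 31 min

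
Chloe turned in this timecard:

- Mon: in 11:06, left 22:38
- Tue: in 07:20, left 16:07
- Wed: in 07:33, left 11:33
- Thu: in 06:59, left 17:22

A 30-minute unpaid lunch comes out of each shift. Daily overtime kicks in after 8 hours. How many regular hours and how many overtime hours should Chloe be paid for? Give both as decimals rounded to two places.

Mon: 11:06–22:38 = 11 h 32 min; less 30 min break → 11 h 2 min
Tue: 07:20–16:07 = 8 h 47 min; less 30 min break → 8 h 17 min
Wed: 07:33–11:33 = 4 h 0 min; less 30 min break → 3 h 30 min
Thu: 06:59–17:22 = 10 h 23 min; less 30 min break → 9 h 53 min
Mon reg 8 h 0 min / OT 3 h 2 min; Tue reg 8 h 0 min / OT 0 h 17 min; Wed reg 3 h 30 min / OT 0 h 0 min; Thu reg 8 h 0 min / OT 1 h 53 min.
Totals: regular 27 h 30 min, overtime 5 h 12 min.

Regular 27.50 hours, overtime 5.20 hours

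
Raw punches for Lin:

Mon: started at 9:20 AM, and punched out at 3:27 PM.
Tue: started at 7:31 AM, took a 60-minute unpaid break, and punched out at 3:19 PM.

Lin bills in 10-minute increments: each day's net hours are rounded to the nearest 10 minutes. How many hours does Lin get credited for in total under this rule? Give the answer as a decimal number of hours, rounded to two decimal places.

13.00 hours

Mon: 9:20 AM–3:27 PM = 6 h 7 min → rounds to 6 h 10 min
Tue: 7:31 AM–3:19 PM = 7 h 48 min − 60 min = 6 h 48 min → rounds to 6 h 50 min
Total credited: 13 h 0 min.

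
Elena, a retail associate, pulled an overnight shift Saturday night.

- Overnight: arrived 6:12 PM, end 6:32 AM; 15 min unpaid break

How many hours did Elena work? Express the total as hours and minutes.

Overnight: 6:12 PM → midnight = 5 h 48 min; midnight → 6:32 AM = 6 h 32 min; span 12 h 20 min; less 15 min break → 12 h 5 min

12 h 5 min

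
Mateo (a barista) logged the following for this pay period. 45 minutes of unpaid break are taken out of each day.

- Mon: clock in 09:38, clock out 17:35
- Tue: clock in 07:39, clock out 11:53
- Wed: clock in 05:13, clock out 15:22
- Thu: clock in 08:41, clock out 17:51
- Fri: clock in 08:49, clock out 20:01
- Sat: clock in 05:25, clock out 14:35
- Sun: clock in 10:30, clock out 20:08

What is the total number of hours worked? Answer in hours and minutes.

56 h 15 min

Mon: 09:38–17:35 = 7 h 57 min; less 45 min break → 7 h 12 min
Tue: 07:39–11:53 = 4 h 14 min; less 45 min break → 3 h 29 min
Wed: 05:13–15:22 = 10 h 9 min; less 45 min break → 9 h 24 min
Thu: 08:41–17:51 = 9 h 10 min; less 45 min break → 8 h 25 min
Fri: 08:49–20:01 = 11 h 12 min; less 45 min break → 10 h 27 min
Sat: 05:25–14:35 = 9 h 10 min; less 45 min break → 8 h 25 min
Sun: 10:30–20:08 = 9 h 38 min; less 45 min break → 8 h 53 min
Total: 7 h 12 min + 3 h 29 min + 9 h 24 min + 8 h 25 min + 10 h 27 min + 8 h 25 min + 8 h 53 min = 56 h 15 min.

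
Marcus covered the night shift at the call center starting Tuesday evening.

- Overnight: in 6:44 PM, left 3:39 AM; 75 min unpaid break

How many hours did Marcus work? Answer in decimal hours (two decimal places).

7.67 hours

Overnight: 6:44 PM → midnight = 5 h 16 min; midnight → 3:39 AM = 3 h 39 min; span 8 h 55 min; less 75 min break → 7 h 40 min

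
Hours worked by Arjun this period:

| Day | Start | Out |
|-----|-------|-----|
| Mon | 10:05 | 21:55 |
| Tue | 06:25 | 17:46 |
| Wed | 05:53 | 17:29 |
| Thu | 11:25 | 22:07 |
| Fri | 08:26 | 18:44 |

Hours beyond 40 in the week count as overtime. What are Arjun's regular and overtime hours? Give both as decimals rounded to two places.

Regular 40.00 hours, overtime 15.78 hours

Mon: 10:05–21:55 = 11 h 50 min
Tue: 06:25–17:46 = 11 h 21 min
Wed: 05:53–17:29 = 11 h 36 min
Thu: 11:25–22:07 = 10 h 42 min
Fri: 08:26–18:44 = 10 h 18 min
Total worked: 55 h 47 min = 55.78 h.
Threshold 40 h → overtime 15 h 47 min, regular 40 h 0 min.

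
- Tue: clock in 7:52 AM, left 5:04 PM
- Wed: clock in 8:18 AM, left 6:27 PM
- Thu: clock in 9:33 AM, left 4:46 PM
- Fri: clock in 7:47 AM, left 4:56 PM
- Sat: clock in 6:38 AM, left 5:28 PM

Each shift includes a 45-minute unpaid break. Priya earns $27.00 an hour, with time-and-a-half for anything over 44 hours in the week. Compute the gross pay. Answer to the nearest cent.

Tue: 7:52 AM–5:04 PM = 9 h 12 min; less 45 min break → 8 h 27 min
Wed: 8:18 AM–6:27 PM = 10 h 9 min; less 45 min break → 9 h 24 min
Thu: 9:33 AM–4:46 PM = 7 h 13 min; less 45 min break → 6 h 28 min
Fri: 7:47 AM–4:56 PM = 9 h 9 min; less 45 min break → 8 h 24 min
Sat: 6:38 AM–5:28 PM = 10 h 50 min; less 45 min break → 10 h 5 min
Total worked: 42 h 48 min = 2568 min.
Regular 42 h 48 min = 2568 min at $27.00/h; overtime 0 h 0 min = 0 min at $40.50/h.
Pay = (2568 × $27.00 + 0 × $40.50) ÷ 60 = $1155.60.

$1155.60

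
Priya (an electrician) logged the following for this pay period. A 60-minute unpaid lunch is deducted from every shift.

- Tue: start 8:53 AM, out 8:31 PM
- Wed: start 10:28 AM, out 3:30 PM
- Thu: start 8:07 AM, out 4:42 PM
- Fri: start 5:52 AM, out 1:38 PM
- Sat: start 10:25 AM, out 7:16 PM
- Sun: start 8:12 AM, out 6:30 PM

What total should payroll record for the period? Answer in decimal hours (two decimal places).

46.17 hours

Tue: 8:53 AM–8:31 PM = 11 h 38 min; less 60 min break → 10 h 38 min
Wed: 10:28 AM–3:30 PM = 5 h 2 min; less 60 min break → 4 h 2 min
Thu: 8:07 AM–4:42 PM = 8 h 35 min; less 60 min break → 7 h 35 min
Fri: 5:52 AM–1:38 PM = 7 h 46 min; less 60 min break → 6 h 46 min
Sat: 10:25 AM–7:16 PM = 8 h 51 min; less 60 min break → 7 h 51 min
Sun: 8:12 AM–6:30 PM = 10 h 18 min; less 60 min break → 9 h 18 min
Total: 10 h 38 min + 4 h 2 min + 7 h 35 min + 6 h 46 min + 7 h 51 min + 9 h 18 min = 46 h 10 min.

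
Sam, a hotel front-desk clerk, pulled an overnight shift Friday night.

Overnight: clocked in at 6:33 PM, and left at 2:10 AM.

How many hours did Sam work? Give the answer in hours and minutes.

7 h 37 min

Overnight: 6:33 PM → midnight = 5 h 27 min; midnight → 2:10 AM = 2 h 10 min; span 7 h 37 min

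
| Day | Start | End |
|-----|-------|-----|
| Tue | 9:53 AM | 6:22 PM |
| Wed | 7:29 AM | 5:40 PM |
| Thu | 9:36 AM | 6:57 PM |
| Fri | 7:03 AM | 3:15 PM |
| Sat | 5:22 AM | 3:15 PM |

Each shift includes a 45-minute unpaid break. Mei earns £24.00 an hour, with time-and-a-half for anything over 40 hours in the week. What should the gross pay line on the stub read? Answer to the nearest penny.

Tue: 9:53 AM–6:22 PM = 8 h 29 min; less 45 min break → 7 h 44 min
Wed: 7:29 AM–5:40 PM = 10 h 11 min; less 45 min break → 9 h 26 min
Thu: 9:36 AM–6:57 PM = 9 h 21 min; less 45 min break → 8 h 36 min
Fri: 7:03 AM–3:15 PM = 8 h 12 min; less 45 min break → 7 h 27 min
Sat: 5:22 AM–3:15 PM = 9 h 53 min; less 45 min break → 9 h 8 min
Total worked: 42 h 21 min = 2541 min.
Regular 40 h 0 min = 2400 min at £24.00/h; overtime 2 h 21 min = 141 min at £36.00/h.
Pay = (2400 × £24.00 + 141 × £36.00) ÷ 60 = £1044.60.

£1044.60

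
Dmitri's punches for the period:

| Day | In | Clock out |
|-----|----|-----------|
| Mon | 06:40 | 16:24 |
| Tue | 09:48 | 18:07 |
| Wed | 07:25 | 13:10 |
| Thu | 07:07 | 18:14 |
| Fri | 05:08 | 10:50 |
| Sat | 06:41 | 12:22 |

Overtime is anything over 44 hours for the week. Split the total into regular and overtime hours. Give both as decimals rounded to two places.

Mon: 06:40–16:24 = 9 h 44 min
Tue: 09:48–18:07 = 8 h 19 min
Wed: 07:25–13:10 = 5 h 45 min
Thu: 07:07–18:14 = 11 h 7 min
Fri: 05:08–10:50 = 5 h 42 min
Sat: 06:41–12:22 = 5 h 41 min
Total worked: 46 h 18 min = 46.30 h.
Threshold 44 h → overtime 2 h 18 min, regular 44 h 0 min.

Regular 44.00 hours, overtime 2.30 hours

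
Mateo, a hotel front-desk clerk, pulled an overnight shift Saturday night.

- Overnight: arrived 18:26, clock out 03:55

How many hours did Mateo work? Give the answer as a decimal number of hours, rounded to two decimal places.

9.48 hours

Overnight: 18:26 → midnight = 5 h 34 min; midnight → 03:55 = 3 h 55 min; span 9 h 29 min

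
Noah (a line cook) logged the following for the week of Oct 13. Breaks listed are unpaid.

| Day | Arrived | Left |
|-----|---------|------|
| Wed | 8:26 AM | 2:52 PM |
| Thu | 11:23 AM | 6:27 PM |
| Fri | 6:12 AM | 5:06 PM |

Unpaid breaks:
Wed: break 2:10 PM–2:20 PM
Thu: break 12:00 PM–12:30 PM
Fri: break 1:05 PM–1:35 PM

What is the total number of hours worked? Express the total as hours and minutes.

23 h 14 min

Wed: 8:26 AM–2:52 PM = 6 h 26 min; less 10 min break → 6 h 16 min
Thu: 11:23 AM–6:27 PM = 7 h 4 min; less 30 min break → 6 h 34 min
Fri: 6:12 AM–5:06 PM = 10 h 54 min; less 30 min break → 10 h 24 min
Total: 6 h 16 min + 6 h 34 min + 10 h 24 min = 23 h 14 min.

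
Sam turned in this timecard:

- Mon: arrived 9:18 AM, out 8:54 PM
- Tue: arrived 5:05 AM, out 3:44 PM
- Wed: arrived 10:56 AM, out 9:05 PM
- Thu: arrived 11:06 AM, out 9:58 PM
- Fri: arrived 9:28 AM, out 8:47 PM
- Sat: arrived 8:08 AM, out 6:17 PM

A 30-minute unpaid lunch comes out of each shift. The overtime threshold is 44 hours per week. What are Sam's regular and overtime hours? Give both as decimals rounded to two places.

Mon: 9:18 AM–8:54 PM = 11 h 36 min; less 30 min break → 11 h 6 min
Tue: 5:05 AM–3:44 PM = 10 h 39 min; less 30 min break → 10 h 9 min
Wed: 10:56 AM–9:05 PM = 10 h 9 min; less 30 min break → 9 h 39 min
Thu: 11:06 AM–9:58 PM = 10 h 52 min; less 30 min break → 10 h 22 min
Fri: 9:28 AM–8:47 PM = 11 h 19 min; less 30 min break → 10 h 49 min
Sat: 8:08 AM–6:17 PM = 10 h 9 min; less 30 min break → 9 h 39 min
Total worked: 61 h 44 min = 61.73 h.
Threshold 44 h → overtime 17 h 44 min, regular 44 h 0 min.

Regular 44.00 hours, overtime 17.73 hours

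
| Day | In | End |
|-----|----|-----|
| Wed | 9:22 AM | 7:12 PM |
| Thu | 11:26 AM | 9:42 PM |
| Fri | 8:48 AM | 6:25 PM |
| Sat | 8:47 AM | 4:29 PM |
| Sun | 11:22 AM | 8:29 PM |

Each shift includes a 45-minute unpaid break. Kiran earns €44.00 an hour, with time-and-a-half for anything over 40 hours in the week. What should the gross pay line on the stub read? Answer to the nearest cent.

€1943.70

Wed: 9:22 AM–7:12 PM = 9 h 50 min; less 45 min break → 9 h 5 min
Thu: 11:26 AM–9:42 PM = 10 h 16 min; less 45 min break → 9 h 31 min
Fri: 8:48 AM–6:25 PM = 9 h 37 min; less 45 min break → 8 h 52 min
Sat: 8:47 AM–4:29 PM = 7 h 42 min; less 45 min break → 6 h 57 min
Sun: 11:22 AM–8:29 PM = 9 h 7 min; less 45 min break → 8 h 22 min
Total worked: 42 h 47 min = 2567 min.
Regular 40 h 0 min = 2400 min at €44.00/h; overtime 2 h 47 min = 167 min at €66.00/h.
Pay = (2400 × €44.00 + 167 × €66.00) ÷ 60 = €1943.70.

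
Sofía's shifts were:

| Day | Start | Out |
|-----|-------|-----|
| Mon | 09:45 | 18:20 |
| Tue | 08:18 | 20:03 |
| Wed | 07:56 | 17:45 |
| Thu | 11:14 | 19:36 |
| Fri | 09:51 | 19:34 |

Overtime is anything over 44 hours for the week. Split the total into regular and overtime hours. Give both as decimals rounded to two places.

Regular 44.00 hours, overtime 4.23 hours

Mon: 09:45–18:20 = 8 h 35 min
Tue: 08:18–20:03 = 11 h 45 min
Wed: 07:56–17:45 = 9 h 49 min
Thu: 11:14–19:36 = 8 h 22 min
Fri: 09:51–19:34 = 9 h 43 min
Total worked: 48 h 14 min = 48.23 h.
Threshold 44 h → overtime 4 h 14 min, regular 44 h 0 min.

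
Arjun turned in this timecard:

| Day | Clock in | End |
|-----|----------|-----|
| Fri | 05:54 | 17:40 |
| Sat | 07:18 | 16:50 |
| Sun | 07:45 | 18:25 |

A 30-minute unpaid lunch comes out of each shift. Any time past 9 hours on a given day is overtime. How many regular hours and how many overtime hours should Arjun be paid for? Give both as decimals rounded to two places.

Fri: 05:54–17:40 = 11 h 46 min; less 30 min break → 11 h 16 min
Sat: 07:18–16:50 = 9 h 32 min; less 30 min break → 9 h 2 min
Sun: 07:45–18:25 = 10 h 40 min; less 30 min break → 10 h 10 min
Fri reg 9 h 0 min / OT 2 h 16 min; Sat reg 9 h 0 min / OT 0 h 2 min; Sun reg 9 h 0 min / OT 1 h 10 min.
Totals: regular 27 h 0 min, overtime 3 h 28 min.

Regular 27.00 hours, overtime 3.47 hours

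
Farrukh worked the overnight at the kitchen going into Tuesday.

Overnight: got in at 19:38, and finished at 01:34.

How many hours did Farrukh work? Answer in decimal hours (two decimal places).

Overnight: 19:38 → midnight = 4 h 22 min; midnight → 01:34 = 1 h 34 min; span 5 h 56 min

5.93 hours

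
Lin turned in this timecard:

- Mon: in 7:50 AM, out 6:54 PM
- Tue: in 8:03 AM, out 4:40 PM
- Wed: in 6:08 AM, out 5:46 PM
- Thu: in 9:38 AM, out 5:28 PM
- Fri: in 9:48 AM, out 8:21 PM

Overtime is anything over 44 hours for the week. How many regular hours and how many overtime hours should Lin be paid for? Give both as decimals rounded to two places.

Mon: 7:50 AM–6:54 PM = 11 h 4 min
Tue: 8:03 AM–4:40 PM = 8 h 37 min
Wed: 6:08 AM–5:46 PM = 11 h 38 min
Thu: 9:38 AM–5:28 PM = 7 h 50 min
Fri: 9:48 AM–8:21 PM = 10 h 33 min
Total worked: 49 h 42 min = 49.70 h.
Threshold 44 h → overtime 5 h 42 min, regular 44 h 0 min.

Regular 44.00 hours, overtime 5.70 hours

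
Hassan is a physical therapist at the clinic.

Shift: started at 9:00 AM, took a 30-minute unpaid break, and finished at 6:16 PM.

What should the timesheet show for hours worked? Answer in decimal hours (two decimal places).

Shift: 9:00 AM–6:16 PM = 9 h 16 min; less 30 min break → 8 h 46 min

8.77 hours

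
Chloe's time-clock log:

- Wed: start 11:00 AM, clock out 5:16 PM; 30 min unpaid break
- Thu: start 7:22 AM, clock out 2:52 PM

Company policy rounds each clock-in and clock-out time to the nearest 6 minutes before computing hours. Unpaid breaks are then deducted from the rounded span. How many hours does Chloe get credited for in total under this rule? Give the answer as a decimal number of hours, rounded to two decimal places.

Wed: in 11:00 AM→11:00 AM, out 5:16 PM→5:18 PM; 6 h 18 min − 30 min = 5 h 48 min
Thu: in 7:22 AM→7:24 AM, out 2:52 PM→2:54 PM; 7 h 30 min
Total credited: 13 h 18 min.

13.30 hours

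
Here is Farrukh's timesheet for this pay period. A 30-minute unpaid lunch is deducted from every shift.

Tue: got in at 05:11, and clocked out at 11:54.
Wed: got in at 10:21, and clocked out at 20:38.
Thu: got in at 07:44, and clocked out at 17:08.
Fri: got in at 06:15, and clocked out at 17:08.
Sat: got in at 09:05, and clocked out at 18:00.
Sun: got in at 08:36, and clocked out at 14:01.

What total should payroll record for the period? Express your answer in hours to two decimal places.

48.62 hours

Tue: 05:11–11:54 = 6 h 43 min; less 30 min break → 6 h 13 min
Wed: 10:21–20:38 = 10 h 17 min; less 30 min break → 9 h 47 min
Thu: 07:44–17:08 = 9 h 24 min; less 30 min break → 8 h 54 min
Fri: 06:15–17:08 = 10 h 53 min; less 30 min break → 10 h 23 min
Sat: 09:05–18:00 = 8 h 55 min; less 30 min break → 8 h 25 min
Sun: 08:36–14:01 = 5 h 25 min; less 30 min break → 4 h 55 min
Total: 6 h 13 min + 9 h 47 min + 8 h 54 min + 10 h 23 min + 8 h 25 min + 4 h 55 min = 48 h 37 min.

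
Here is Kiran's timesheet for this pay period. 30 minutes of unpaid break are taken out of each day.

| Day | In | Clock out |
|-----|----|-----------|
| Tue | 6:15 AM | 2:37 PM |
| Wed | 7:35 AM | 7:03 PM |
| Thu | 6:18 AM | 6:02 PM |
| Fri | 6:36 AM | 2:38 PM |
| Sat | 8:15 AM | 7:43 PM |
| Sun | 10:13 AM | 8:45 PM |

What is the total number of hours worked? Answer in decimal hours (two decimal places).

58.60 hours

Tue: 6:15 AM–2:37 PM = 8 h 22 min; less 30 min break → 7 h 52 min
Wed: 7:35 AM–7:03 PM = 11 h 28 min; less 30 min break → 10 h 58 min
Thu: 6:18 AM–6:02 PM = 11 h 44 min; less 30 min break → 11 h 14 min
Fri: 6:36 AM–2:38 PM = 8 h 2 min; less 30 min break → 7 h 32 min
Sat: 8:15 AM–7:43 PM = 11 h 28 min; less 30 min break → 10 h 58 min
Sun: 10:13 AM–8:45 PM = 10 h 32 min; less 30 min break → 10 h 2 min
Total: 7 h 52 min + 10 h 58 min + 11 h 14 min + 7 h 32 min + 10 h 58 min + 10 h 2 min = 58 h 36 min.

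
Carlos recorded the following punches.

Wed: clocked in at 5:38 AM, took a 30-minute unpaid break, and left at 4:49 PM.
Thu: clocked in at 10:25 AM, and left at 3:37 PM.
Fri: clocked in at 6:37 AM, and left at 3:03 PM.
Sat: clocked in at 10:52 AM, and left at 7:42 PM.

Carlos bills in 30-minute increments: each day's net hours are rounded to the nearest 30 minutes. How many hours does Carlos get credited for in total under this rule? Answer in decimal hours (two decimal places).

33.00 hours

Wed: 5:38 AM–4:49 PM = 11 h 11 min − 30 min = 10 h 41 min → rounds to 10 h 30 min
Thu: 10:25 AM–3:37 PM = 5 h 12 min → rounds to 5 h 0 min
Fri: 6:37 AM–3:03 PM = 8 h 26 min → rounds to 8 h 30 min
Sat: 10:52 AM–7:42 PM = 8 h 50 min → rounds to 9 h 0 min
Total credited: 33 h 0 min.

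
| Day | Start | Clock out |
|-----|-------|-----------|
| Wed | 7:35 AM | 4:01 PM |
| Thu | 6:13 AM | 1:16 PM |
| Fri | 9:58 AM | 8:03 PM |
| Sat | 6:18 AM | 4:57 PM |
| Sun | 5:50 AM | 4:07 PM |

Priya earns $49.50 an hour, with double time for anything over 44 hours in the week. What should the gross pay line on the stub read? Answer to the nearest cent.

Wed: 7:35 AM–4:01 PM = 8 h 26 min
Thu: 6:13 AM–1:16 PM = 7 h 3 min
Fri: 9:58 AM–8:03 PM = 10 h 5 min
Sat: 6:18 AM–4:57 PM = 10 h 39 min
Sun: 5:50 AM–4:07 PM = 10 h 17 min
Total worked: 46 h 30 min = 2790 min.
Regular 44 h 0 min = 2640 min at $49.50/h; overtime 2 h 30 min = 150 min at $99.00/h.
Pay = (2640 × $49.50 + 150 × $99.00) ÷ 60 = $2425.50.

$2425.50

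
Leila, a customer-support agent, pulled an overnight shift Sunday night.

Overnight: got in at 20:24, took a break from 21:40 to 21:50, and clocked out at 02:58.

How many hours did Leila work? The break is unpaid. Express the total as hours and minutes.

6 h 24 min

Overnight: 20:24 → midnight = 3 h 36 min; midnight → 02:58 = 2 h 58 min; span 6 h 34 min; less 10 min break → 6 h 24 min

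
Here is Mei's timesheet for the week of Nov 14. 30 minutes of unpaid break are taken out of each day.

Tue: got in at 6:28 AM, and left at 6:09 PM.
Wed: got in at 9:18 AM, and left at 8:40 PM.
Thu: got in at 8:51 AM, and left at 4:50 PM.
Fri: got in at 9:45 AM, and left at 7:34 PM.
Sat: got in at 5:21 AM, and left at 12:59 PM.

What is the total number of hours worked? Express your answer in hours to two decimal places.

45.98 hours

Tue: 6:28 AM–6:09 PM = 11 h 41 min; less 30 min break → 11 h 11 min
Wed: 9:18 AM–8:40 PM = 11 h 22 min; less 30 min break → 10 h 52 min
Thu: 8:51 AM–4:50 PM = 7 h 59 min; less 30 min break → 7 h 29 min
Fri: 9:45 AM–7:34 PM = 9 h 49 min; less 30 min break → 9 h 19 min
Sat: 5:21 AM–12:59 PM = 7 h 38 min; less 30 min break → 7 h 8 min
Total: 11 h 11 min + 10 h 52 min + 7 h 29 min + 9 h 19 min + 7 h 8 min = 45 h 59 min.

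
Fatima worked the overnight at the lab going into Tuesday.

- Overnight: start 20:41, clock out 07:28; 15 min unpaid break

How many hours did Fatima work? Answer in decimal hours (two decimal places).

Overnight: 20:41 → midnight = 3 h 19 min; midnight → 07:28 = 7 h 28 min; span 10 h 47 min; less 15 min break → 10 h 32 min

10.53 hours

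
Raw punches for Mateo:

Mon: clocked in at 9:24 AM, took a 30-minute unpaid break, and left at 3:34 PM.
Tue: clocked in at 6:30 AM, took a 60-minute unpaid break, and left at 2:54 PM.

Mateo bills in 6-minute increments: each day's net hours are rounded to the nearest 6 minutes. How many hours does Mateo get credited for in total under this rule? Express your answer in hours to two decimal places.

Mon: 9:24 AM–3:34 PM = 6 h 10 min − 30 min = 5 h 40 min → rounds to 5 h 42 min
Tue: 6:30 AM–2:54 PM = 8 h 24 min − 60 min = 7 h 24 min → rounds to 7 h 24 min
Total credited: 13 h 6 min.

13.10 hours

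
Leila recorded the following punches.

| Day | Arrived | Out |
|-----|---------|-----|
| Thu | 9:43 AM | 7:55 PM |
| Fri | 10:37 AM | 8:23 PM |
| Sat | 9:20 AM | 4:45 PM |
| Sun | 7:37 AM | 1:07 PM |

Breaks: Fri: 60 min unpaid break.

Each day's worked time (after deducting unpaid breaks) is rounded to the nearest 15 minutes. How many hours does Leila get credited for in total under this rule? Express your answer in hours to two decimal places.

Thu: 9:43 AM–7:55 PM = 10 h 12 min → rounds to 10 h 15 min
Fri: 10:37 AM–8:23 PM = 9 h 46 min − 60 min = 8 h 46 min → rounds to 8 h 45 min
Sat: 9:20 AM–4:45 PM = 7 h 25 min → rounds to 7 h 30 min
Sun: 7:37 AM–1:07 PM = 5 h 30 min → rounds to 5 h 30 min
Total credited: 32 h 0 min.

32.00 hours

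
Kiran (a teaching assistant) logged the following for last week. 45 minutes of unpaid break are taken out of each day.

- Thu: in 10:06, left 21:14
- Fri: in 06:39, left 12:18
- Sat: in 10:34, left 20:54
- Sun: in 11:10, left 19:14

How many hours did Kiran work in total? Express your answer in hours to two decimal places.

Thu: 10:06–21:14 = 11 h 8 min; less 45 min break → 10 h 23 min
Fri: 06:39–12:18 = 5 h 39 min; less 45 min break → 4 h 54 min
Sat: 10:34–20:54 = 10 h 20 min; less 45 min break → 9 h 35 min
Sun: 11:10–19:14 = 8 h 4 min; less 45 min break → 7 h 19 min
Total: 10 h 23 min + 4 h 54 min + 9 h 35 min + 7 h 19 min = 32 h 11 min.

32.18 hours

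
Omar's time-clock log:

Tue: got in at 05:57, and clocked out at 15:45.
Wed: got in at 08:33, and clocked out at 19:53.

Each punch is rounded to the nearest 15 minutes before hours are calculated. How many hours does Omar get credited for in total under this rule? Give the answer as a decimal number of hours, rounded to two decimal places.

21.25 hours

Tue: in 05:57→06:00, out 15:45→15:45; 9 h 45 min
Wed: in 08:33→08:30, out 19:53→20:00; 11 h 30 min
Total credited: 21 h 15 min.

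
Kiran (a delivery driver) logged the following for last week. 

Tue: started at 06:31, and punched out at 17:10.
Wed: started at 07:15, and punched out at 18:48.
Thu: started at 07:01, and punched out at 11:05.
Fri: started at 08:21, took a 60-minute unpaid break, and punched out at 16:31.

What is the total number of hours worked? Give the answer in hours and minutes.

33 h 26 min

Tue: 06:31–17:10 = 10 h 39 min
Wed: 07:15–18:48 = 11 h 33 min
Thu: 07:01–11:05 = 4 h 4 min
Fri: 08:21–16:31 = 8 h 10 min; less 60 min break → 7 h 10 min
Total: 10 h 39 min + 11 h 33 min + 4 h 4 min + 7 h 10 min = 33 h 26 min.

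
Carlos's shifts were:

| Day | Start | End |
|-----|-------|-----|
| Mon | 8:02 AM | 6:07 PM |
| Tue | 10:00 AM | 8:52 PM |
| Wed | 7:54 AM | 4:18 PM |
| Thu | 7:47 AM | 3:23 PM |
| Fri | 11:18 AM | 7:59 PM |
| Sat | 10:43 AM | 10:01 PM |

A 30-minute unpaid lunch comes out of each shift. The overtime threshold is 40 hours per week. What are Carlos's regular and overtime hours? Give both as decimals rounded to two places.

Mon: 8:02 AM–6:07 PM = 10 h 5 min; less 30 min break → 9 h 35 min
Tue: 10:00 AM–8:52 PM = 10 h 52 min; less 30 min break → 10 h 22 min
Wed: 7:54 AM–4:18 PM = 8 h 24 min; less 30 min break → 7 h 54 min
Thu: 7:47 AM–3:23 PM = 7 h 36 min; less 30 min break → 7 h 6 min
Fri: 11:18 AM–7:59 PM = 8 h 41 min; less 30 min break → 8 h 11 min
Sat: 10:43 AM–10:01 PM = 11 h 18 min; less 30 min break → 10 h 48 min
Total worked: 53 h 56 min = 53.93 h.
Threshold 40 h → overtime 13 h 56 min, regular 40 h 0 min.

Regular 40.00 hours, overtime 13.93 hours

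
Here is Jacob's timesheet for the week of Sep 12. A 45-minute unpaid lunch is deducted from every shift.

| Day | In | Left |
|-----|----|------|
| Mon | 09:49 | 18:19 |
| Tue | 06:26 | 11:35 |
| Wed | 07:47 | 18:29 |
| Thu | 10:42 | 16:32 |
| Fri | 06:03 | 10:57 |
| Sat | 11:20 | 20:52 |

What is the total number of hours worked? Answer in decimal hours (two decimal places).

Mon: 09:49–18:19 = 8 h 30 min; less 45 min break → 7 h 45 min
Tue: 06:26–11:35 = 5 h 9 min; less 45 min break → 4 h 24 min
Wed: 07:47–18:29 = 10 h 42 min; less 45 min break → 9 h 57 min
Thu: 10:42–16:32 = 5 h 50 min; less 45 min break → 5 h 5 min
Fri: 06:03–10:57 = 4 h 54 min; less 45 min break → 4 h 9 min
Sat: 11:20–20:52 = 9 h 32 min; less 45 min break → 8 h 47 min
Total: 7 h 45 min + 4 h 24 min + 9 h 57 min + 5 h 5 min + 4 h 9 min + 8 h 47 min = 40 h 7 min.

40.12 hours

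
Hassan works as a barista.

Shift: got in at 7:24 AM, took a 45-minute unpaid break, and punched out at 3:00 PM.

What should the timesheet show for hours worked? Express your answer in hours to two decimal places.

Shift: 7:24 AM–3:00 PM = 7 h 36 min; less 45 min break → 6 h 51 min

6.85 hours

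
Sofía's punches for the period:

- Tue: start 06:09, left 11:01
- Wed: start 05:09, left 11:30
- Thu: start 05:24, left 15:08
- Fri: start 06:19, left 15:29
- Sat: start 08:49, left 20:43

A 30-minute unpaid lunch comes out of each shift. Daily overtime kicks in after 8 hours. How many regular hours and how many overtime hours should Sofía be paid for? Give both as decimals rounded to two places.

Tue: 06:09–11:01 = 4 h 52 min; less 30 min break → 4 h 22 min
Wed: 05:09–11:30 = 6 h 21 min; less 30 min break → 5 h 51 min
Thu: 05:24–15:08 = 9 h 44 min; less 30 min break → 9 h 14 min
Fri: 06:19–15:29 = 9 h 10 min; less 30 min break → 8 h 40 min
Sat: 08:49–20:43 = 11 h 54 min; less 30 min break → 11 h 24 min
Tue reg 4 h 22 min / OT 0 h 0 min; Wed reg 5 h 51 min / OT 0 h 0 min; Thu reg 8 h 0 min / OT 1 h 14 min; Fri reg 8 h 0 min / OT 0 h 40 min; Sat reg 8 h 0 min / OT 3 h 24 min.
Totals: regular 34 h 13 min, overtime 5 h 18 min.

Regular 34.22 hours, overtime 5.30 hours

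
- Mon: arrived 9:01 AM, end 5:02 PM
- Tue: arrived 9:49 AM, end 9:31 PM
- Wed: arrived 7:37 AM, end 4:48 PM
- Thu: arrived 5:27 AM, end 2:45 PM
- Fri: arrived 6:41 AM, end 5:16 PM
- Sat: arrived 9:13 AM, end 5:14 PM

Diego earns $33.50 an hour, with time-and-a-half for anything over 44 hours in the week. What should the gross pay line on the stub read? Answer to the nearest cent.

Mon: 9:01 AM–5:02 PM = 8 h 1 min
Tue: 9:49 AM–9:31 PM = 11 h 42 min
Wed: 7:37 AM–4:48 PM = 9 h 11 min
Thu: 5:27 AM–2:45 PM = 9 h 18 min
Fri: 6:41 AM–5:16 PM = 10 h 35 min
Sat: 9:13 AM–5:14 PM = 8 h 1 min
Total worked: 56 h 48 min = 3408 min.
Regular 44 h 0 min = 2640 min at $33.50/h; overtime 12 h 48 min = 768 min at $50.25/h.
Pay = (2640 × $33.50 + 768 × $50.25) ÷ 60 = $2117.20.

$2117.20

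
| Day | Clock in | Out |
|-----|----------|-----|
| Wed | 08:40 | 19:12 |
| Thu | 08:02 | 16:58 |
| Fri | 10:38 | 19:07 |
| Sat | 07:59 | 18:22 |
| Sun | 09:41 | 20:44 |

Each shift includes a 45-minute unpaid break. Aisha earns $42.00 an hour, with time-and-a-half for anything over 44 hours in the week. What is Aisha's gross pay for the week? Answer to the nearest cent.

Wed: 08:40–19:12 = 10 h 32 min; less 45 min break → 9 h 47 min
Thu: 08:02–16:58 = 8 h 56 min; less 45 min break → 8 h 11 min
Fri: 10:38–19:07 = 8 h 29 min; less 45 min break → 7 h 44 min
Sat: 07:59–18:22 = 10 h 23 min; less 45 min break → 9 h 38 min
Sun: 09:41–20:44 = 11 h 3 min; less 45 min break → 10 h 18 min
Total worked: 45 h 38 min = 2738 min.
Regular 44 h 0 min = 2640 min at $42.00/h; overtime 1 h 38 min = 98 min at $63.00/h.
Pay = (2640 × $42.00 + 98 × $63.00) ÷ 60 = $1950.90.

$1950.90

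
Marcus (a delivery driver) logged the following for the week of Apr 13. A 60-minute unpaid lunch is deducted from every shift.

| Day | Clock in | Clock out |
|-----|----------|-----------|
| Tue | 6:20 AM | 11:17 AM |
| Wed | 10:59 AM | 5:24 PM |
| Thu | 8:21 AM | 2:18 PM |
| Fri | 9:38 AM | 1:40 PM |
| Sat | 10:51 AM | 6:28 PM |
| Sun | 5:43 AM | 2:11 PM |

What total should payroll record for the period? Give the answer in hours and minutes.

Tue: 6:20 AM–11:17 AM = 4 h 57 min; less 60 min break → 3 h 57 min
Wed: 10:59 AM–5:24 PM = 6 h 25 min; less 60 min break → 5 h 25 min
Thu: 8:21 AM–2:18 PM = 5 h 57 min; less 60 min break → 4 h 57 min
Fri: 9:38 AM–1:40 PM = 4 h 2 min; less 60 min break → 3 h 2 min
Sat: 10:51 AM–6:28 PM = 7 h 37 min; less 60 min break → 6 h 37 min
Sun: 5:43 AM–2:11 PM = 8 h 28 min; less 60 min break → 7 h 28 min
Total: 3 h 57 min + 5 h 25 min + 4 h 57 min + 3 h 2 min + 6 h 37 min + 7 h 28 min = 31 h 26 min.

31 h 26 min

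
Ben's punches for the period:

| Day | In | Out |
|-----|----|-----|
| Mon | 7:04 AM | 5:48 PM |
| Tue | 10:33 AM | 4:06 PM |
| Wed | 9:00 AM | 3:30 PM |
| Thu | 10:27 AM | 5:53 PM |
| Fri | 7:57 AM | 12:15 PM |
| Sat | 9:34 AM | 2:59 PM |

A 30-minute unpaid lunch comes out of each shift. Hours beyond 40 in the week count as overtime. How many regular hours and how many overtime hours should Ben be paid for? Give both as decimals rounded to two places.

Regular 36.93 hours, overtime 0.00 hours

Mon: 7:04 AM–5:48 PM = 10 h 44 min; less 30 min break → 10 h 14 min
Tue: 10:33 AM–4:06 PM = 5 h 33 min; less 30 min break → 5 h 3 min
Wed: 9:00 AM–3:30 PM = 6 h 30 min; less 30 min break → 6 h 0 min
Thu: 10:27 AM–5:53 PM = 7 h 26 min; less 30 min break → 6 h 56 min
Fri: 7:57 AM–12:15 PM = 4 h 18 min; less 30 min break → 3 h 48 min
Sat: 9:34 AM–2:59 PM = 5 h 25 min; less 30 min break → 4 h 55 min
Total worked: 36 h 56 min = 36.93 h.
Threshold 40 h → overtime 0 h 0 min, regular 36 h 56 min.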